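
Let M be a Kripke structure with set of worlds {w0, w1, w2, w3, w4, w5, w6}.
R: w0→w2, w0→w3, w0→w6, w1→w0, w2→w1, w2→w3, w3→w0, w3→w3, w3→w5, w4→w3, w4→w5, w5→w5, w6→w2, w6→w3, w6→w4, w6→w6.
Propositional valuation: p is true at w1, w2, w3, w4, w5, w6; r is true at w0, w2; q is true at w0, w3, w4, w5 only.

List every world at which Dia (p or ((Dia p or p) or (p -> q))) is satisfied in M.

w0, w1, w2, w3, w4, w5, w6

Let φ = Dia (p or ((Dia p or p) or (p -> q))). Evaluate φ at each world:
  w0 (successors {w2, w3, w6}): φ is true.
  w1 (successors {w0}): φ is true.
  w2 (successors {w1, w3}): φ is true.
  w3 (successors {w0, w3, w5}): φ is true.
  w4 (successors {w3, w5}): φ is true.
  w5 (successors {w5}): φ is true.
  w6 (successors {w2, w3, w4, w6}): φ is true.
For instance, at w2:
  At w2: Dia (p or ((Dia p or p) or (p -> q))) requires p or ((Dia p or p) or (p -> q)) at some successor in {w1, w3}.
    p or ((Dia p or p) or (p -> q)) holds at w1, so Dia (p or ((Dia p or p) or (p -> q))) is true at w2.
      At w1: p is true, (Dia p or p) or (p -> q) is true, so p or ((Dia p or p) or (p -> q)) is true.
Satisfying worlds: {w0, w1, w2, w3, w4, w5, w6}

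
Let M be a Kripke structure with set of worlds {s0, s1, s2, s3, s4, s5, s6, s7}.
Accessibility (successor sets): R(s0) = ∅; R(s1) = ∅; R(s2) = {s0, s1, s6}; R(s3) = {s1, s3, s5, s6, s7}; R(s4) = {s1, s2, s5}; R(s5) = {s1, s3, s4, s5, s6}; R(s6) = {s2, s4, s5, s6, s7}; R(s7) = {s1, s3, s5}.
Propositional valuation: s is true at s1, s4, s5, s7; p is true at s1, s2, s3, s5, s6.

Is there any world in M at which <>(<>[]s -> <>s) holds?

Let φ = <>(<>[]s -> <>s). Evaluate φ at each world:
  s0 (successors ∅): φ is false.
  s1 (successors ∅): φ is false.
  s2 (successors {s0, s1, s6}): φ is true.
  s3 (successors {s1, s3, s5, s6, s7}): φ is true.
  s4 (successors {s1, s2, s5}): φ is true.
  s5 (successors {s1, s3, s4, s5, s6}): φ is true.
  s6 (successors {s2, s4, s5, s6, s7}): φ is true.
  s7 (successors {s1, s3, s5}): φ is true.
Detail at s2 (witness):
  At s2: <>(<>[]s -> <>s) requires <>[]s -> <>s at some successor in {s0, s1, s6}.
    <>[]s -> <>s holds at s0, so <>(<>[]s -> <>s) is true at s2.
      At s0: <>[]s is false, <>s is false, so <>[]s -> <>s is true.

Yes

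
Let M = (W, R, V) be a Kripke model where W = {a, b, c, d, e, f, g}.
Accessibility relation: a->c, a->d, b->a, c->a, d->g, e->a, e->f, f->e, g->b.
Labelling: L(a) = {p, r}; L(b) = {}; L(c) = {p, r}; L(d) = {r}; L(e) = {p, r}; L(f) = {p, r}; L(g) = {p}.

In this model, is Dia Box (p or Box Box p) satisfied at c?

At c: Dia Box (p or Box Box p) requires Box (p or Box Box p) at some successor in {a}.
  At a: Box (p or Box Box p) is false.
So Dia Box (p or Box Box p) is false at c.

No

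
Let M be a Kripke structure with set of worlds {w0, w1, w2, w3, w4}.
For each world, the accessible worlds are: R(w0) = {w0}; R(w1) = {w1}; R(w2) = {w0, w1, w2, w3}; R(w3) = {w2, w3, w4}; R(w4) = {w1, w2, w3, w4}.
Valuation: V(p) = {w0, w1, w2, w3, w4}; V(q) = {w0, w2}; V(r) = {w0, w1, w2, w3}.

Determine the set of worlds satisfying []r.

Let φ = []r. Evaluate φ at each world:
  w0 (successors {w0}): φ is true.
  w1 (successors {w1}): φ is true.
  w2 (successors {w0, w1, w2, w3}): φ is true.
  w3 (successors {w2, w3, w4}): φ is false.
  w4 (successors {w1, w2, w3, w4}): φ is false.
For instance, at w3:
  At w3: []r requires r at every successor {w2, w3, w4}.
    r fails at w4, so []r is false at w3.
Satisfying worlds: {w0, w1, w2}

w0, w1, w2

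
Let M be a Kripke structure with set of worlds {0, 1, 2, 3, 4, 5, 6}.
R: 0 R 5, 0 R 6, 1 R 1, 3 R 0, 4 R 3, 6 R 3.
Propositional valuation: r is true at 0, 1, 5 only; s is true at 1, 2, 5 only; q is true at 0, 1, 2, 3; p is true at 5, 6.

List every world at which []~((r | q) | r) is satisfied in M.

2, 5

Let φ = []~((r | q) | r). Evaluate φ at each world:
  0 (successors {5, 6}): φ is false.
  1 (successors {1}): φ is false.
  2 (successors ∅): φ is true.
  3 (successors {0}): φ is false.
  4 (successors {3}): φ is false.
  5 (successors ∅): φ is true.
  6 (successors {3}): φ is false.
For instance, at 4:
  At 4: []~((r | q) | r) requires ~((r | q) | r) at every successor {3}.
    ~((r | q) | r) fails at 3, so []~((r | q) | r) is false at 4.
Satisfying worlds: {2, 5}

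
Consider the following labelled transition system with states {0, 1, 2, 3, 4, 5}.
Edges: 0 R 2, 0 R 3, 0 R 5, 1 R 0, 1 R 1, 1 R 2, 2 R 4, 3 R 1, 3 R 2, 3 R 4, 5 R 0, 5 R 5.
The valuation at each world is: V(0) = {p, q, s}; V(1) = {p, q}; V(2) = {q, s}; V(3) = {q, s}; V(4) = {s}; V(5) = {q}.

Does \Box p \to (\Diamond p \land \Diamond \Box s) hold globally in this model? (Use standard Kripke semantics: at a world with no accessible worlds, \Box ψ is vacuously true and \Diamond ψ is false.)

No

Let φ = \Box p \to (\Diamond p \land \Diamond \Box s). Evaluate φ at each world:
  0 (successors {2, 3, 5}): φ is true.
  1 (successors {0, 1, 2}): φ is true.
  2 (successors {4}): φ is true.
  3 (successors {1, 2, 4}): φ is true.
  4 (successors ∅): φ is false.
  5 (successors {0, 5}): φ is true.
Detail at 4 (counterexample):
  At 4: \Box p is true, \Diamond p \land \Diamond \Box s is false, so \Box p \to (\Diamond p \land \Diamond \Box s) is false.
    At 4: no accessible worlds, so \Box p holds vacuously.
    At 4: \Diamond p is false, \Diamond \Box s is false, so \Diamond p \land \Diamond \Box s is false.
      At 4: no accessible worlds, so \Diamond p is false.
      At 4: no accessible worlds, so \Diamond \Box s is false.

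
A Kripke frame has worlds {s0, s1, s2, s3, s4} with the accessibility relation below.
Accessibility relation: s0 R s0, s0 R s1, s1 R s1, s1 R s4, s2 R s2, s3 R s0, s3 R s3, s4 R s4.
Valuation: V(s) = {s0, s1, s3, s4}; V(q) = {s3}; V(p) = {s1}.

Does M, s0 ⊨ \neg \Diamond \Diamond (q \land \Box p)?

At s0: \Diamond \Diamond (q \land \Box p) is false, so \neg \Diamond \Diamond (q \land \Box p) is true.
  At s0: \Diamond \Diamond (q \land \Box p) requires \Diamond (q \land \Box p) at some successor in {s0, s1}.
    At s0: \Diamond (q \land \Box p) is false.
    At s1: \Diamond (q \land \Box p) is false.
  So \Diamond \Diamond (q \land \Box p) is false at s0.

Yes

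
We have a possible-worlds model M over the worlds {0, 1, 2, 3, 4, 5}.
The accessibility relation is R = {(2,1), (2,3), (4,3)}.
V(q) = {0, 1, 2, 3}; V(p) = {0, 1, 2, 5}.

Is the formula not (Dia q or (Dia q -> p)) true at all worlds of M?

No

Let φ = not (Dia q or (Dia q -> p)). Evaluate φ at each world:
  0 (successors ∅): φ is false.
  1 (successors ∅): φ is false.
  2 (successors {1, 3}): φ is false.
  3 (successors ∅): φ is false.
  4 (successors {3}): φ is false.
  5 (successors ∅): φ is false.
Detail at 0 (counterexample):
  At 0: Dia q or (Dia q -> p) is true, so not (Dia q or (Dia q -> p)) is false.
    At 0: Dia q is false, Dia q -> p is true, so Dia q or (Dia q -> p) is true.
      At 0: no accessible worlds, so Dia q is false.
      At 0: Dia q is false, p is true, so Dia q -> p is true.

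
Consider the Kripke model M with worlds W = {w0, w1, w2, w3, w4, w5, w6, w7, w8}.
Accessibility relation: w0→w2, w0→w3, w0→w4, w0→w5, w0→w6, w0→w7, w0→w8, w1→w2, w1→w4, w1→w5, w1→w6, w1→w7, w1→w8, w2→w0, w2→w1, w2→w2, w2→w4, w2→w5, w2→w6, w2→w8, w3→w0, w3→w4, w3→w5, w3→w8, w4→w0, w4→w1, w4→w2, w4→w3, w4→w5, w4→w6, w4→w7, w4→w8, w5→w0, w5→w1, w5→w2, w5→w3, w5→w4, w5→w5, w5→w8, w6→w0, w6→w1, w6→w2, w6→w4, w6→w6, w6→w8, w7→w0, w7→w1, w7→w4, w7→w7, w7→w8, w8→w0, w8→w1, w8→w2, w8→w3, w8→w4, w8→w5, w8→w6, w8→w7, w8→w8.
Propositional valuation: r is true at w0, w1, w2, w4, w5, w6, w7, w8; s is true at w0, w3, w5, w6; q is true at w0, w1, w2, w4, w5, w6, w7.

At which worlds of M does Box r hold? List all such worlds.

w1, w2, w3, w6, w7

Recall that Box ψ holds at a world iff ψ holds at every accessible world, and Dia ψ holds iff ψ holds at some accessible world.
Let φ = Box r. Evaluate φ at each world:
  w0 (successors {w2, w3, w4, w5, w6, w7, w8}): φ is false.
  w1 (successors {w2, w4, w5, w6, w7, w8}): φ is true.
  w2 (successors {w0, w1, w2, w4, w5, w6, w8}): φ is true.
  w3 (successors {w0, w4, w5, w8}): φ is true.
  w4 (successors {w0, w1, w2, w3, w5, w6, w7, w8}): φ is false.
  w5 (successors {w0, w1, w2, w3, w4, w5, w8}): φ is false.
  w6 (successors {w0, w1, w2, w4, w6, w8}): φ is true.
  w7 (successors {w0, w1, w4, w7, w8}): φ is true.
  w8 (successors {w0, w1, w2, w3, w4, w5, w6, w7, w8}): φ is false.
For instance, at w6:
  At w6: Box r requires r at every successor {w0, w1, w2, w4, w6, w8}.
    At w0: r is true.
    At w1: r is true.
    At w2: r is true.
    At w4: r is true.
    At w6: r is true.
    At w8: r is true.
  So Box r is true at w6.
Satisfying worlds: {w1, w2, w3, w6, w7}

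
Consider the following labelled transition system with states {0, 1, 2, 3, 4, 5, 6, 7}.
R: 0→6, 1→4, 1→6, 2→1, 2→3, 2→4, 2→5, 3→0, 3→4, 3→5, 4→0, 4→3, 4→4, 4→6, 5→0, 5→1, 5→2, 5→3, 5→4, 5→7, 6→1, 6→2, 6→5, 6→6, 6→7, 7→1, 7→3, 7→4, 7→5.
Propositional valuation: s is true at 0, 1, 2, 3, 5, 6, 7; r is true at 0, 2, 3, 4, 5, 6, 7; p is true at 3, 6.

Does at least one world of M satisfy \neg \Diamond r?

No

Let φ = \neg \Diamond r. Evaluate φ at each world:
  0 (successors {6}): φ is false.
  1 (successors {4, 6}): φ is false.
  2 (successors {1, 3, 4, 5}): φ is false.
  3 (successors {0, 4, 5}): φ is false.
  4 (successors {0, 3, 4, 6}): φ is false.
  5 (successors {0, 1, 2, 3, 4, 7}): φ is false.
  6 (successors {1, 2, 5, 6, 7}): φ is false.
  7 (successors {1, 3, 4, 5}): φ is false.
For instance, at 1:
  At 1: \Diamond r is true, so \neg \Diamond r is false.
    At 1: \Diamond r requires r at some successor in {4, 6}.
      r holds at 4, so \Diamond r is true at 1.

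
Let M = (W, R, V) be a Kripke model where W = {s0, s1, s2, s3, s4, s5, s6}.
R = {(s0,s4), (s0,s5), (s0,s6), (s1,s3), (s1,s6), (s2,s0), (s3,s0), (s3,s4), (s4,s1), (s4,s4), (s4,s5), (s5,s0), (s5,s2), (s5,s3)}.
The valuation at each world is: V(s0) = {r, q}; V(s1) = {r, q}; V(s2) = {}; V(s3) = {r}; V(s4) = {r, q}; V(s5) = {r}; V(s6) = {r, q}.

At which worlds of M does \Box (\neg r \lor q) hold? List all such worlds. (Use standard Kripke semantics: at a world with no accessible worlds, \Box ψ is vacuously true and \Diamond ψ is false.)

Recall that \Box ψ holds at a world iff ψ holds at every accessible world, and \Diamond ψ holds iff ψ holds at some accessible world.
Let φ = \Box (\neg r \lor q). Evaluate φ at each world:
  s0 (successors {s4, s5, s6}): φ is false.
  s1 (successors {s3, s6}): φ is false.
  s2 (successors {s0}): φ is true.
  s3 (successors {s0, s4}): φ is true.
  s4 (successors {s1, s4, s5}): φ is false.
  s5 (successors {s0, s2, s3}): φ is false.
  s6 (successors ∅): φ is true.
For instance, at s1:
  At s1: \Box (\neg r \lor q) requires \neg r \lor q at every successor {s3, s6}.
    \neg r \lor q fails at s3, so \Box (\neg r \lor q) is false at s1.
Satisfying worlds: {s2, s3, s6}

s2, s3, s6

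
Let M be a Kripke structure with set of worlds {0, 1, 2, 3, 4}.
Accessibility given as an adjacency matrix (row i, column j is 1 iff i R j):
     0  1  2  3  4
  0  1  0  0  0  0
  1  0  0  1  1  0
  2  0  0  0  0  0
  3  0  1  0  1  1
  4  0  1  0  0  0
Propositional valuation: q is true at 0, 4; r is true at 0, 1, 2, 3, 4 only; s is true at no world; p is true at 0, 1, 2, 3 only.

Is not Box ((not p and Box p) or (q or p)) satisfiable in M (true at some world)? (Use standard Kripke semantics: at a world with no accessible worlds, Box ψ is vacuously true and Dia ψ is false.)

No

Let φ = not Box ((not p and Box p) or (q or p)). Evaluate φ at each world:
  0 (successors {0}): φ is false.
  1 (successors {2, 3}): φ is false.
  2 (successors ∅): φ is false.
  3 (successors {1, 3, 4}): φ is false.
  4 (successors {1}): φ is false.
For instance, at 0:
  At 0: Box ((not p and Box p) or (q or p)) is true, so not Box ((not p and Box p) or (q or p)) is false.
    At 0: Box ((not p and Box p) or (q or p)) requires (not p and Box p) or (q or p) at every successor {0}.
      At 0: (not p and Box p) or (q or p) is true.
    So Box ((not p and Box p) or (q or p)) is true at 0.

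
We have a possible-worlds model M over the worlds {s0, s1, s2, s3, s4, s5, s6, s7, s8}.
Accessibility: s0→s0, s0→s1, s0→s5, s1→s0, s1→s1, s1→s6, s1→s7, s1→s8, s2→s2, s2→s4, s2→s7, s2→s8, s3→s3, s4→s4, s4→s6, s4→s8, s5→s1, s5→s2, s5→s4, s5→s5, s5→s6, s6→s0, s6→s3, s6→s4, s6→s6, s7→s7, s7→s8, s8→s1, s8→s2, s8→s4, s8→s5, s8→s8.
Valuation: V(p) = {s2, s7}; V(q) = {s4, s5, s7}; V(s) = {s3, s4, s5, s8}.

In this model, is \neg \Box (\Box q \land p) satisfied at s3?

Yes

Recall that \Box ψ holds at a world iff ψ holds at every accessible world, and \Diamond ψ holds iff ψ holds at some accessible world.
At s3: \Box (\Box q \land p) is false, so \neg \Box (\Box q \land p) is true.
  At s3: \Box (\Box q \land p) requires \Box q \land p at every successor {s3}.
    \Box q \land p fails at s3, so \Box (\Box q \land p) is false at s3.
      At s3: \Box q is false, p is false, so \Box q \land p is false.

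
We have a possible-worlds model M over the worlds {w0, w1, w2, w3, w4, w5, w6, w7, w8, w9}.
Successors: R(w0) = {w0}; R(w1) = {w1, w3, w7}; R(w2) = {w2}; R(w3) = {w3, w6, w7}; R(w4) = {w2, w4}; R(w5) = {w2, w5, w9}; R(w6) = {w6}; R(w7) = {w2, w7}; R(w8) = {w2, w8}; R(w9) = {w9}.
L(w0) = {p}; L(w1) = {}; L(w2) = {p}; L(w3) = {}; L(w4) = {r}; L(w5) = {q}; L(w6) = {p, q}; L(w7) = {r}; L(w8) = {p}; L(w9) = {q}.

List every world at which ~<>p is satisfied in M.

Let φ = ~<>p. Evaluate φ at each world:
  w0 (successors {w0}): φ is false.
  w1 (successors {w1, w3, w7}): φ is true.
  w2 (successors {w2}): φ is false.
  w3 (successors {w3, w6, w7}): φ is false.
  w4 (successors {w2, w4}): φ is false.
  w5 (successors {w2, w5, w9}): φ is false.
  w6 (successors {w6}): φ is false.
  w7 (successors {w2, w7}): φ is false.
  w8 (successors {w2, w8}): φ is false.
  w9 (successors {w9}): φ is true.
For instance, at w5:
  At w5: <>p is true, so ~<>p is false.
    At w5: <>p requires p at some successor in {w2, w5, w9}.
      p holds at w2, so <>p is true at w5.
Satisfying worlds: {w1, w9}

w1, w9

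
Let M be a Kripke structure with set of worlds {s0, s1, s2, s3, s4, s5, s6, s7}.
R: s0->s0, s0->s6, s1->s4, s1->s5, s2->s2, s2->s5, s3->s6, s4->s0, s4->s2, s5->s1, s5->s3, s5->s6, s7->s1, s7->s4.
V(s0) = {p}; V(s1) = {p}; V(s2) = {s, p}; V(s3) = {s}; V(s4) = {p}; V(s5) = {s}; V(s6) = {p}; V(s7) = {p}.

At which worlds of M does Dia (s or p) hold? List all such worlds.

Let φ = Dia (s or p). Evaluate φ at each world:
  s0 (successors {s0, s6}): φ is true.
  s1 (successors {s4, s5}): φ is true.
  s2 (successors {s2, s5}): φ is true.
  s3 (successors {s6}): φ is true.
  s4 (successors {s0, s2}): φ is true.
  s5 (successors {s1, s3, s6}): φ is true.
  s6 (successors ∅): φ is false.
  s7 (successors {s1, s4}): φ is true.
For instance, at s1:
  At s1: Dia (s or p) requires s or p at some successor in {s4, s5}.
    s or p holds at s4, so Dia (s or p) is true at s1.
Satisfying worlds: {s0, s1, s2, s3, s4, s5, s7}

s0, s1, s2, s3, s4, s5, s7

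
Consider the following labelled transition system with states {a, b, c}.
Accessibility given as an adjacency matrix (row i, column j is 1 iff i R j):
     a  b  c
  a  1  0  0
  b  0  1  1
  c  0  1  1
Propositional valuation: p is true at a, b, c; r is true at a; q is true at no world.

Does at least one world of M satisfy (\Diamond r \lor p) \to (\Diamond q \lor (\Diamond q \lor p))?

Yes

Recall that \Diamond ψ holds at a world iff ψ holds at some accessible world.
Let φ = (\Diamond r \lor p) \to (\Diamond q \lor (\Diamond q \lor p)). Evaluate φ at each world:
  a (successors {a}): φ is true.
  b (successors {b, c}): φ is true.
  c (successors {b, c}): φ is true.
Detail at a (witness):
  At a: \Diamond r \lor p is true, \Diamond q \lor (\Diamond q \lor p) is true, so (\Diamond r \lor p) \to (\Diamond q \lor (\Diamond q \lor p)) is true.
    At a: \Diamond r is true, p is true, so \Diamond r \lor p is true.
      At a: \Diamond r requires r at some successor in {a}.
        r holds at a, so \Diamond r is true at a.
    At a: \Diamond q is false, \Diamond q \lor p is true, so \Diamond q \lor (\Diamond q \lor p) is true.
      At a: \Diamond q requires q at some successor in {a}.
        At a: q is false.
      So \Diamond q is false at a.
      At a: \Diamond q is false, p is true, so \Diamond q \lor p is true.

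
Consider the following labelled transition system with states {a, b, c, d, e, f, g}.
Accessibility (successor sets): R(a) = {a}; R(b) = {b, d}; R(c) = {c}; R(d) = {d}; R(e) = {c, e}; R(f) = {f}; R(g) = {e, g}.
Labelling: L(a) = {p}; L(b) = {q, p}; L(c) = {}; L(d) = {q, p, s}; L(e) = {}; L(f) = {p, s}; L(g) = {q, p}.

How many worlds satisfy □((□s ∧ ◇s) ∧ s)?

Let φ = □((□s ∧ ◇s) ∧ s). Evaluate φ at each world:
  a (successors {a}): φ is false.
  b (successors {b, d}): φ is false.
  c (successors {c}): φ is false.
  d (successors {d}): φ is true.
  e (successors {c, e}): φ is false.
  f (successors {f}): φ is true.
  g (successors {e, g}): φ is false.
For instance, at d:
  At d: □((□s ∧ ◇s) ∧ s) requires (□s ∧ ◇s) ∧ s at every successor {d}.
      At d: □s ∧ ◇s is true, s is true, so (□s ∧ ◇s) ∧ s is true.
  So □((□s ∧ ◇s) ∧ s) is true at d.
Satisfying worlds: {d, f}

2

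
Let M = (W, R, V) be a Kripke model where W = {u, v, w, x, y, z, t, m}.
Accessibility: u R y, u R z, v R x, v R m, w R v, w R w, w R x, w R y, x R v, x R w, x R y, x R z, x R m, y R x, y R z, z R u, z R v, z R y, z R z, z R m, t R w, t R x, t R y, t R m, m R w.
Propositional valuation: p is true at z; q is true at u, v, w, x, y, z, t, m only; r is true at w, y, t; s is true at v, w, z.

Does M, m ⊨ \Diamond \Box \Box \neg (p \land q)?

At m: \Diamond \Box \Box \neg (p \land q) requires \Box \Box \neg (p \land q) at some successor in {w}.
  At w: \Box \Box \neg (p \land q) is false.
So \Diamond \Box \Box \neg (p \land q) is false at m.

No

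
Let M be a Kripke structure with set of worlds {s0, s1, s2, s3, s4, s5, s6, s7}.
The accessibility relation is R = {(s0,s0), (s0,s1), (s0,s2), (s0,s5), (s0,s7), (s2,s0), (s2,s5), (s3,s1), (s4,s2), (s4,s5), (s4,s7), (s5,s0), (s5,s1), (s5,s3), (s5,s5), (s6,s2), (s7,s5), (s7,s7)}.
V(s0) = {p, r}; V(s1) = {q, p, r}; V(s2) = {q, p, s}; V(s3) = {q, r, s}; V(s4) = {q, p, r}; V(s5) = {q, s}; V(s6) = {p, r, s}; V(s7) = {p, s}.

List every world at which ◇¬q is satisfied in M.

Recall that ◇ψ holds at a world iff ψ holds at some accessible world.
Let φ = ◇¬q. Evaluate φ at each world:
  s0 (successors {s0, s1, s2, s5, s7}): φ is true.
  s1 (successors ∅): φ is false.
  s2 (successors {s0, s5}): φ is true.
  s3 (successors {s1}): φ is false.
  s4 (successors {s2, s5, s7}): φ is true.
  s5 (successors {s0, s1, s3, s5}): φ is true.
  s6 (successors {s2}): φ is false.
  s7 (successors {s5, s7}): φ is true.
For instance, at s5:
  At s5: ◇¬q requires ¬q at some successor in {s0, s1, s3, s5}.
    ¬q holds at s0, so ◇¬q is true at s5.
Satisfying worlds: {s0, s2, s4, s5, s7}

s0, s2, s4, s5, s7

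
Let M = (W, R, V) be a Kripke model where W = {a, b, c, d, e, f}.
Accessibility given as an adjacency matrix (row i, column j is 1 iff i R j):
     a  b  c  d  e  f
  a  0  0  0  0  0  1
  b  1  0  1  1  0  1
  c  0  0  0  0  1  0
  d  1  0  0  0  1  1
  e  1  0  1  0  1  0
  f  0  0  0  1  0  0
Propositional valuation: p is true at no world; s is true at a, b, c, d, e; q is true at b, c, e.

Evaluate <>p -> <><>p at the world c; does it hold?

Yes

At c: <>p is false, <><>p is false, so <>p -> <><>p is true.
  At c: <>p requires p at some successor in {e}.
    At e: p is false.
  So <>p is false at c.
  At c: <><>p requires <>p at some successor in {e}.
    At e: <>p is false.
  So <><>p is false at c.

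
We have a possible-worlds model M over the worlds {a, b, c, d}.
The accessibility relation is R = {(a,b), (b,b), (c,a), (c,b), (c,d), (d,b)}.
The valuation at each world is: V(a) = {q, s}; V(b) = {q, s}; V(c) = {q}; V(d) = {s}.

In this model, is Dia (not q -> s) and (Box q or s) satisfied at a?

At a: Dia (not q -> s) is true, Box q or s is true, so Dia (not q -> s) and (Box q or s) is true.
  At a: Dia (not q -> s) requires not q -> s at some successor in {b}.
    not q -> s holds at b, so Dia (not q -> s) is true at a.
  At a: Box q is true, s is true, so Box q or s is true.
    At a: Box q requires q at every successor {b}.
      At b: q is true.
    So Box q is true at a.

Yes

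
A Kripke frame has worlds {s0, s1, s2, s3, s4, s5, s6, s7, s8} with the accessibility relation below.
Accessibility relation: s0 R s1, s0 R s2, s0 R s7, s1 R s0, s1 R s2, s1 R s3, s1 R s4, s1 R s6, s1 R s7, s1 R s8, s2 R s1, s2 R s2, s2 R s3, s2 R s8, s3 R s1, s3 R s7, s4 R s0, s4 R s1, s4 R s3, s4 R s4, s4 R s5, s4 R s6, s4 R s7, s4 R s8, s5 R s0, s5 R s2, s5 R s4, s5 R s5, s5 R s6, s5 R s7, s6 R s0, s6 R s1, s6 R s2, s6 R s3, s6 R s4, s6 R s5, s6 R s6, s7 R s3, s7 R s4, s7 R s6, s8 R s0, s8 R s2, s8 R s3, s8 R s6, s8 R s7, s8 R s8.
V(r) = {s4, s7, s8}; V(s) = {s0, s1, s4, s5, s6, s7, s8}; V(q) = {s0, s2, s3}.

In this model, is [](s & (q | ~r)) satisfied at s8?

Recall that []ψ holds at a world iff ψ holds at every accessible world, and <>ψ holds iff ψ holds at some accessible world.
At s8: [](s & (q | ~r)) requires s & (q | ~r) at every successor {s0, s2, s3, s6, s7, s8}.
  s & (q | ~r) fails at s2, so [](s & (q | ~r)) is false at s8.

No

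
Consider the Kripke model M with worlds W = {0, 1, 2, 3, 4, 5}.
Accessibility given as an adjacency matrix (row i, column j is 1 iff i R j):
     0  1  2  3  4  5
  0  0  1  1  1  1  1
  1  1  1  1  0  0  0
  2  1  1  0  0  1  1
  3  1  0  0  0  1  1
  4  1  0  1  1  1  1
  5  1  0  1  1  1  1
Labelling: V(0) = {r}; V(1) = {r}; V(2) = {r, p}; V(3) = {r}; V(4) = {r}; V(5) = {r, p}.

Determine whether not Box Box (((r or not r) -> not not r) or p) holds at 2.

At 2: Box Box (((r or not r) -> not not r) or p) is true, so not Box Box (((r or not r) -> not not r) or p) is false.
  At 2: Box Box (((r or not r) -> not not r) or p) requires Box (((r or not r) -> not not r) or p) at every successor {0, 1, 4, 5}.
    At 0: Box (((r or not r) -> not not r) or p) is true.
    At 1: Box (((r or not r) -> not not r) or p) is true.
    At 4: Box (((r or not r) -> not not r) or p) is true.
    At 5: Box (((r or not r) -> not not r) or p) is true.
  So Box Box (((r or not r) -> not not r) or p) is true at 2.

No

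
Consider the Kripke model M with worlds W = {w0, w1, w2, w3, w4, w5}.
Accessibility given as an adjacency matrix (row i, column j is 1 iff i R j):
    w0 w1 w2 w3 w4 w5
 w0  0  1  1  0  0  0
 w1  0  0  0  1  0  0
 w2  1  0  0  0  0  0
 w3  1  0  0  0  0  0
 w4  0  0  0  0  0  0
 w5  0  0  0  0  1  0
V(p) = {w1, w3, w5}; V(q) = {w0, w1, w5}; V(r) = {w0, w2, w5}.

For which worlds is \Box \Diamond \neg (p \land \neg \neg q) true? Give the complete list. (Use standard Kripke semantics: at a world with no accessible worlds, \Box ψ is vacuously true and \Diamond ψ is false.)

w0, w1, w2, w3, w4

Let φ = \Box \Diamond \neg (p \land \neg \neg q). Evaluate φ at each world:
  w0 (successors {w1, w2}): φ is true.
  w1 (successors {w3}): φ is true.
  w2 (successors {w0}): φ is true.
  w3 (successors {w0}): φ is true.
  w4 (successors ∅): φ is true.
  w5 (successors {w4}): φ is false.
For instance, at w5:
  At w5: \Box \Diamond \neg (p \land \neg \neg q) requires \Diamond \neg (p \land \neg \neg q) at every successor {w4}.
    \Diamond \neg (p \land \neg \neg q) fails at w4, so \Box \Diamond \neg (p \land \neg \neg q) is false at w5.
      At w4: no accessible worlds, so \Diamond \neg (p \land \neg \neg q) is false.
Satisfying worlds: {w0, w1, w2, w3, w4}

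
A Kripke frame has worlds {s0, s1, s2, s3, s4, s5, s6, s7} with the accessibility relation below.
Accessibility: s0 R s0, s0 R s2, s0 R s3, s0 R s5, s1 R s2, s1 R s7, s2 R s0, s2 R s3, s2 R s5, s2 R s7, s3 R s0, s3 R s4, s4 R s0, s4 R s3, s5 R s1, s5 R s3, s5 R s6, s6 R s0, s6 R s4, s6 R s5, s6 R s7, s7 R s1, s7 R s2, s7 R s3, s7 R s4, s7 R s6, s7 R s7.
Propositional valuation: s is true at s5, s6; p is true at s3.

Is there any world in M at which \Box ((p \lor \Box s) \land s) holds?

No

Recall that \Box ψ holds at a world iff ψ holds at every accessible world, and \Diamond ψ holds iff ψ holds at some accessible world.
Let φ = \Box ((p \lor \Box s) \land s). Evaluate φ at each world:
  s0 (successors {s0, s2, s3, s5}): φ is false.
  s1 (successors {s2, s7}): φ is false.
  s2 (successors {s0, s3, s5, s7}): φ is false.
  s3 (successors {s0, s4}): φ is false.
  s4 (successors {s0, s3}): φ is false.
  s5 (successors {s1, s3, s6}): φ is false.
  s6 (successors {s0, s4, s5, s7}): φ is false.
  s7 (successors {s1, s2, s3, s4, s6, s7}): φ is false.
For instance, at s2:
  At s2: \Box ((p \lor \Box s) \land s) requires (p \lor \Box s) \land s at every successor {s0, s3, s5, s7}.
    (p \lor \Box s) \land s fails at s0, so \Box ((p \lor \Box s) \land s) is false at s2.
      At s0: p \lor \Box s is false, s is false, so (p \lor \Box s) \land s is false.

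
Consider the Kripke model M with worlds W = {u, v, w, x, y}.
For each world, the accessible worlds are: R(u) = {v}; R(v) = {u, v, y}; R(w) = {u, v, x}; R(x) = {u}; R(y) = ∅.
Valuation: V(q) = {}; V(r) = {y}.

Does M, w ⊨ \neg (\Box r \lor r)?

At w: \Box r \lor r is false, so \neg (\Box r \lor r) is true.
  At w: \Box r is false, r is false, so \Box r \lor r is false.
    At w: \Box r requires r at every successor {u, v, x}.
      r fails at u, so \Box r is false at w.

Yes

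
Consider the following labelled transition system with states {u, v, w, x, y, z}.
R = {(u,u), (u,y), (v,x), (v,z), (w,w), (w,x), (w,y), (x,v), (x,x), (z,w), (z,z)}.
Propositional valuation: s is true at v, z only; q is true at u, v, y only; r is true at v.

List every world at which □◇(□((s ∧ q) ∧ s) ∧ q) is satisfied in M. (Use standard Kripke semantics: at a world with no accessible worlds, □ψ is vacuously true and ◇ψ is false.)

y

Let φ = □◇(□((s ∧ q) ∧ s) ∧ q). Evaluate φ at each world:
  u (successors {u, y}): φ is false.
  v (successors {x, z}): φ is false.
  w (successors {w, x, y}): φ is false.
  x (successors {v, x}): φ is false.
  y (successors ∅): φ is true.
  z (successors {w, z}): φ is false.
For instance, at v:
  At v: □◇(□((s ∧ q) ∧ s) ∧ q) requires ◇(□((s ∧ q) ∧ s) ∧ q) at every successor {x, z}.
    ◇(□((s ∧ q) ∧ s) ∧ q) fails at x, so □◇(□((s ∧ q) ∧ s) ∧ q) is false at v.
      At x: ◇(□((s ∧ q) ∧ s) ∧ q) requires □((s ∧ q) ∧ s) ∧ q at some successor in {v, x}.
        At v: □((s ∧ q) ∧ s) ∧ q is false.
        At x: □((s ∧ q) ∧ s) ∧ q is false.
      So ◇(□((s ∧ q) ∧ s) ∧ q) is false at x.
Satisfying worlds: {y}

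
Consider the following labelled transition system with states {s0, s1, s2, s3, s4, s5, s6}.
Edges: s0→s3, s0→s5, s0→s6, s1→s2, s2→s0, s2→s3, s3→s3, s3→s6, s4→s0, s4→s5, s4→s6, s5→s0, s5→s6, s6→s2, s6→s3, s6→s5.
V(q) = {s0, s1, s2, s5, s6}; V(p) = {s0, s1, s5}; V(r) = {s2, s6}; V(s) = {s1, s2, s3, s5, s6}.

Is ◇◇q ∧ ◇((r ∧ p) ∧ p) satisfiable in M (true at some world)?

No

Let φ = ◇◇q ∧ ◇((r ∧ p) ∧ p). Evaluate φ at each world:
  s0 (successors {s3, s5, s6}): φ is false.
  s1 (successors {s2}): φ is false.
  s2 (successors {s0, s3}): φ is false.
  s3 (successors {s3, s6}): φ is false.
  s4 (successors {s0, s5, s6}): φ is false.
  s5 (successors {s0, s6}): φ is false.
  s6 (successors {s2, s3, s5}): φ is false.
For instance, at s2:
  At s2: ◇◇q is true, ◇((r ∧ p) ∧ p) is false, so ◇◇q ∧ ◇((r ∧ p) ∧ p) is false.
    At s2: ◇◇q requires ◇q at some successor in {s0, s3}.
      ◇q holds at s0, so ◇◇q is true at s2.
    At s2: ◇((r ∧ p) ∧ p) requires (r ∧ p) ∧ p at some successor in {s0, s3}.
      At s0: (r ∧ p) ∧ p is false.
      At s3: (r ∧ p) ∧ p is false.
    So ◇((r ∧ p) ∧ p) is false at s2.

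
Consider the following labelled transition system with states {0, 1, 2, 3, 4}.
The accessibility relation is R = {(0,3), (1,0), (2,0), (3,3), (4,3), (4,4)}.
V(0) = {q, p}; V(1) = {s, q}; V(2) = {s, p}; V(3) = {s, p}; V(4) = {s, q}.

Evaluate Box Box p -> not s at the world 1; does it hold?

No

Recall that Box ψ holds at a world iff ψ holds at every accessible world, and Dia ψ holds iff ψ holds at some accessible world.
At 1: Box Box p is true, not s is false, so Box Box p -> not s is false.
  At 1: Box Box p requires Box p at every successor {0}.
      At 0: Box p requires p at every successor {3}.
        At 3: p is true.
      So Box p is true at 0.
  So Box Box p is true at 1.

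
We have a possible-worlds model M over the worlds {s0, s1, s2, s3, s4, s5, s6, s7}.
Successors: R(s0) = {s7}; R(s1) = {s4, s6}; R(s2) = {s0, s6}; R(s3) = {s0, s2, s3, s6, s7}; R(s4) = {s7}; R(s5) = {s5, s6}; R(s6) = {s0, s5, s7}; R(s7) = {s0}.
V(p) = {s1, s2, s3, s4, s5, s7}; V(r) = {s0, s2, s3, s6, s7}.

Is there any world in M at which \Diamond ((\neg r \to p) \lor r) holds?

Let φ = \Diamond ((\neg r \to p) \lor r). Evaluate φ at each world:
  s0 (successors {s7}): φ is true.
  s1 (successors {s4, s6}): φ is true.
  s2 (successors {s0, s6}): φ is true.
  s3 (successors {s0, s2, s3, s6, s7}): φ is true.
  s4 (successors {s7}): φ is true.
  s5 (successors {s5, s6}): φ is true.
  s6 (successors {s0, s5, s7}): φ is true.
  s7 (successors {s0}): φ is true.
Detail at s0 (witness):
  At s0: \Diamond ((\neg r \to p) \lor r) requires (\neg r \to p) \lor r at some successor in {s7}.
    (\neg r \to p) \lor r holds at s7, so \Diamond ((\neg r \to p) \lor r) is true at s0.

Yes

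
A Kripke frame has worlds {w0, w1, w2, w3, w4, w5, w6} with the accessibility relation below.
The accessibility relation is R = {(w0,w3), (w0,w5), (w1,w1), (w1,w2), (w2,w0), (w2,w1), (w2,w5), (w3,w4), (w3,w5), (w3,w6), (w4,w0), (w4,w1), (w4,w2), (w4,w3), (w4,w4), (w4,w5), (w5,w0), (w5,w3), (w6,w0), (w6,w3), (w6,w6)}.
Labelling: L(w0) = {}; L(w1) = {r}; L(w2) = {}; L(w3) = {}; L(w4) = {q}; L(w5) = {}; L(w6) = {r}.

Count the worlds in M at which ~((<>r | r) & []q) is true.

7

Let φ = ~((<>r | r) & []q). Evaluate φ at each world:
  w0 (successors {w3, w5}): φ is true.
  w1 (successors {w1, w2}): φ is true.
  w2 (successors {w0, w1, w5}): φ is true.
  w3 (successors {w4, w5, w6}): φ is true.
  w4 (successors {w0, w1, w2, w3, w4, w5}): φ is true.
  w5 (successors {w0, w3}): φ is true.
  w6 (successors {w0, w3, w6}): φ is true.
For instance, at w1:
  At w1: (<>r | r) & []q is false, so ~((<>r | r) & []q) is true.
    At w1: <>r | r is true, []q is false, so (<>r | r) & []q is false.
      At w1: <>r is true, r is true, so <>r | r is true.
      At w1: []q requires q at every successor {w1, w2}.
        q fails at w1, so []q is false at w1.
Satisfying worlds: {w0, w1, w2, w3, w4, w5, w6}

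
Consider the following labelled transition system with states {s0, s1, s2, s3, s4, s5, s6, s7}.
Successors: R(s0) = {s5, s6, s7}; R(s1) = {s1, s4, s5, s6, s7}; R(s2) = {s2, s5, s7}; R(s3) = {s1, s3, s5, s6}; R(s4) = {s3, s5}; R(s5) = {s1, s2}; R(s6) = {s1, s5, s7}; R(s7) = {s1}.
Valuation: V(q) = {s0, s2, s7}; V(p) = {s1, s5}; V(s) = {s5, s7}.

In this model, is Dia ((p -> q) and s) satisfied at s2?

At s2: Dia ((p -> q) and s) requires (p -> q) and s at some successor in {s2, s5, s7}.
  (p -> q) and s holds at s7, so Dia ((p -> q) and s) is true at s2.

Yes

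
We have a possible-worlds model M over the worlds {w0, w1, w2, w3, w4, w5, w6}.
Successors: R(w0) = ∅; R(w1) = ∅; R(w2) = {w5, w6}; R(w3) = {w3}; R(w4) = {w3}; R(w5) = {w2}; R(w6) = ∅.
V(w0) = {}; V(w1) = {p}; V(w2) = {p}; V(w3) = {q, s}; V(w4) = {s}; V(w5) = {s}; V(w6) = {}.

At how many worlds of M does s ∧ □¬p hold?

2

Let φ = s ∧ □¬p. Evaluate φ at each world:
  w0 (successors ∅): φ is false.
  w1 (successors ∅): φ is false.
  w2 (successors {w5, w6}): φ is false.
  w3 (successors {w3}): φ is true.
  w4 (successors {w3}): φ is true.
  w5 (successors {w2}): φ is false.
  w6 (successors ∅): φ is false.
For instance, at w5:
  At w5: s is true, □¬p is false, so s ∧ □¬p is false.
    At w5: □¬p requires ¬p at every successor {w2}.
      ¬p fails at w2, so □¬p is false at w5.
Satisfying worlds: {w3, w4}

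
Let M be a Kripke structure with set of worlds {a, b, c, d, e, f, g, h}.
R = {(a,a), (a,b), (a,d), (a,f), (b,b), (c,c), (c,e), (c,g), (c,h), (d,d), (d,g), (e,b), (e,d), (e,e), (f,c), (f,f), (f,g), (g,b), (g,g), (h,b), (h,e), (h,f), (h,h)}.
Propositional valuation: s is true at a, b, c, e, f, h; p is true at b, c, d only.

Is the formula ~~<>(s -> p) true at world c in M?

Yes

At c: ~<>(s -> p) is false, so ~~<>(s -> p) is true.
  At c: <>(s -> p) is true, so ~<>(s -> p) is false.
    At c: <>(s -> p) requires s -> p at some successor in {c, e, g, h}.
      s -> p holds at c, so <>(s -> p) is true at c.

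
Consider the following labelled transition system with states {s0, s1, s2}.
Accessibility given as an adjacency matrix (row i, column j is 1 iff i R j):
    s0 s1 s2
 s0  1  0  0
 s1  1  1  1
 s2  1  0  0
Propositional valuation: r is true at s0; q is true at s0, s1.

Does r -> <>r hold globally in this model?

Recall that <>ψ holds at a world iff ψ holds at some accessible world.
Let φ = r -> <>r. Evaluate φ at each world:
  s0 (successors {s0}): φ is true.
  s1 (successors {s0, s1, s2}): φ is true.
  s2 (successors {s0}): φ is true.
For instance, at s2:
  At s2: r is false, <>r is true, so r -> <>r is true.
    At s2: <>r requires r at some successor in {s0}.
      r holds at s0, so <>r is true at s2.

Yes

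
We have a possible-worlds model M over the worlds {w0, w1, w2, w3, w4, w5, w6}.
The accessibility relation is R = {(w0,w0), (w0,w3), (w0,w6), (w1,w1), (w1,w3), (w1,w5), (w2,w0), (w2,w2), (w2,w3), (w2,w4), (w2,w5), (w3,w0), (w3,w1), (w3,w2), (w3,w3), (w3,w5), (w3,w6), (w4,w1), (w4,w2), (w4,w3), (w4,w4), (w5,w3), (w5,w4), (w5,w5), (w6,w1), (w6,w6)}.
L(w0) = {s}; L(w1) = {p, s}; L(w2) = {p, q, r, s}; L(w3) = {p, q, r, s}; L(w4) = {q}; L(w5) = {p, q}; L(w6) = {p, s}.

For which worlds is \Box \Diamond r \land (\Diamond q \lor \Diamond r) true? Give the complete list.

w1, w2, w4, w5

Let φ = \Box \Diamond r \land (\Diamond q \lor \Diamond r). Evaluate φ at each world:
  w0 (successors {w0, w3, w6}): φ is false.
  w1 (successors {w1, w3, w5}): φ is true.
  w2 (successors {w0, w2, w3, w4, w5}): φ is true.
  w3 (successors {w0, w1, w2, w3, w5, w6}): φ is false.
  w4 (successors {w1, w2, w3, w4}): φ is true.
  w5 (successors {w3, w4, w5}): φ is true.
  w6 (successors {w1, w6}): φ is false.
For instance, at w0:
  At w0: \Box \Diamond r is false, \Diamond q \lor \Diamond r is true, so \Box \Diamond r \land (\Diamond q \lor \Diamond r) is false.
    At w0: \Box \Diamond r requires \Diamond r at every successor {w0, w3, w6}.
      \Diamond r fails at w6, so \Box \Diamond r is false at w0.
    At w0: \Diamond q is true, \Diamond r is true, so \Diamond q \lor \Diamond r is true.
      At w0: \Diamond q requires q at some successor in {w0, w3, w6}.
        q holds at w3, so \Diamond q is true at w0.
      At w0: \Diamond r requires r at some successor in {w0, w3, w6}.
        r holds at w3, so \Diamond r is true at w0.
Satisfying worlds: {w1, w2, w4, w5}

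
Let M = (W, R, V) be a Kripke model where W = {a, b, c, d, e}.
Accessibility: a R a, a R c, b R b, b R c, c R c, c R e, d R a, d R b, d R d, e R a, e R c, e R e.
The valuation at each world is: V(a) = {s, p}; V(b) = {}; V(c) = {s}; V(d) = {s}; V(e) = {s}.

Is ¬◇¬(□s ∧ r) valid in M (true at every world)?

No

Recall that □ψ holds at a world iff ψ holds at every accessible world, and ◇ψ holds iff ψ holds at some accessible world.
Let φ = ¬◇¬(□s ∧ r). Evaluate φ at each world:
  a (successors {a, c}): φ is false.
  b (successors {b, c}): φ is false.
  c (successors {c, e}): φ is false.
  d (successors {a, b, d}): φ is false.
  e (successors {a, c, e}): φ is false.
Detail at a (counterexample):
  At a: ◇¬(□s ∧ r) is true, so ¬◇¬(□s ∧ r) is false.
    At a: ◇¬(□s ∧ r) requires ¬(□s ∧ r) at some successor in {a, c}.
      ¬(□s ∧ r) holds at a, so ◇¬(□s ∧ r) is true at a.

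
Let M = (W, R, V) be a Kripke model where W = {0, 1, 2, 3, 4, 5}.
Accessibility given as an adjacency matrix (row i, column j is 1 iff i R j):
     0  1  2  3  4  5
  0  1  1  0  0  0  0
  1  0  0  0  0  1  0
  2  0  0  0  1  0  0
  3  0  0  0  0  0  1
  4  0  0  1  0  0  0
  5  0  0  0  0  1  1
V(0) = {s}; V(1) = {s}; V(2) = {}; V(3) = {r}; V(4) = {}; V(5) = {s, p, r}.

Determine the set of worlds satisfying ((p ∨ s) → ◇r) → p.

Let φ = ((p ∨ s) → ◇r) → p. Evaluate φ at each world:
  0 (successors {0, 1}): φ is true.
  1 (successors {4}): φ is true.
  2 (successors {3}): φ is false.
  3 (successors {5}): φ is false.
  4 (successors {2}): φ is false.
  5 (successors {4, 5}): φ is true.
For instance, at 5:
  At 5: (p ∨ s) → ◇r is true, p is true, so ((p ∨ s) → ◇r) → p is true.
    At 5: p ∨ s is true, ◇r is true, so (p ∨ s) → ◇r is true.
      At 5: ◇r requires r at some successor in {4, 5}.
        r holds at 5, so ◇r is true at 5.
Satisfying worlds: {0, 1, 5}

0, 1, 5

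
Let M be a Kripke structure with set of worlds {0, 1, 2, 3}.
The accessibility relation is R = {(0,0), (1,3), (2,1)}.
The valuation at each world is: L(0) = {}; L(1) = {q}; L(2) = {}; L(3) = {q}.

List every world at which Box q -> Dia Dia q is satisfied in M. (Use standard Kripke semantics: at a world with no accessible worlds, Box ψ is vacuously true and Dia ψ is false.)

Let φ = Box q -> Dia Dia q. Evaluate φ at each world:
  0 (successors {0}): φ is true.
  1 (successors {3}): φ is false.
  2 (successors {1}): φ is true.
  3 (successors ∅): φ is false.
For instance, at 0:
  At 0: Box q is false, Dia Dia q is false, so Box q -> Dia Dia q is true.
    At 0: Box q requires q at every successor {0}.
      q fails at 0, so Box q is false at 0.
    At 0: Dia Dia q requires Dia q at some successor in {0}.
      At 0: Dia q is false.
    So Dia Dia q is false at 0.
Satisfying worlds: {0, 2}

0, 2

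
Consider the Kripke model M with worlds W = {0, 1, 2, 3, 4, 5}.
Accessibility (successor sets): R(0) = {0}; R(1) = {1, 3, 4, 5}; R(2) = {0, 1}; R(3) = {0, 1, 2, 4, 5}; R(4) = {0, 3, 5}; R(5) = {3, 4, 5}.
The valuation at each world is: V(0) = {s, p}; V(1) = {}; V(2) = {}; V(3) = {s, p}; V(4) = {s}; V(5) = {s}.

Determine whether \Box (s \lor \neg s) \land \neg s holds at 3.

At 3: \Box (s \lor \neg s) is true, \neg s is false, so \Box (s \lor \neg s) \land \neg s is false.
  At 3: \Box (s \lor \neg s) requires s \lor \neg s at every successor {0, 1, 2, 4, 5}.
    At 0: s \lor \neg s is true.
    At 1: s \lor \neg s is true.
    At 2: s \lor \neg s is true.
    At 4: s \lor \neg s is true.
    At 5: s \lor \neg s is true.
  So \Box (s \lor \neg s) is true at 3.

No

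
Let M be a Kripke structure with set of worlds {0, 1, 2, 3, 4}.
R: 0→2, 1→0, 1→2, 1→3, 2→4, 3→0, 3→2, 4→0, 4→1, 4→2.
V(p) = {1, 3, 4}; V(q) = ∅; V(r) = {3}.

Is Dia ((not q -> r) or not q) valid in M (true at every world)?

Let φ = Dia ((not q -> r) or not q). Evaluate φ at each world:
  0 (successors {2}): φ is true.
  1 (successors {0, 2, 3}): φ is true.
  2 (successors {4}): φ is true.
  3 (successors {0, 2}): φ is true.
  4 (successors {0, 1, 2}): φ is true.
For instance, at 3:
  At 3: Dia ((not q -> r) or not q) requires (not q -> r) or not q at some successor in {0, 2}.
    (not q -> r) or not q holds at 0, so Dia ((not q -> r) or not q) is true at 3.

Yes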